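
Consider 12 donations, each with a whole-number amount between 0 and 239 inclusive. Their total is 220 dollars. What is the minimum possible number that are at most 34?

6

If only k of them are at most 34, the other 12 − k are at least 35, so the total is at least (12 − k)·35 + k·0.
This is ≤ 220, so (12 − k)·35 + 0k ≤ 220, which gives k ≥ 6.
Exactly 6 works: 6 values at 0 and 6 at 35 total 210; raise one of the low values by 10 (still ≤ 34) to hit 220.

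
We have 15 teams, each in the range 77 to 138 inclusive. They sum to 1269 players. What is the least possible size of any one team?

77

Minimizing one value means maximizing the remaining 14.
The other 14 can take up 14 × 138 = 1932 ≥ 1269 − 77, so one team can sit at its floor of 77.
Achievable: one at 77 and the other 14 totalling 1192, which fits since 14 × 77 ≤ 1192 ≤ 14 × 138.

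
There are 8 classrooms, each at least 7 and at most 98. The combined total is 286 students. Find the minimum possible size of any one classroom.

7

Minimizing one value means maximizing the remaining 7.
The other 7 can take up 7 × 98 = 686 ≥ 286 − 7, so one classroom can sit at its floor of 7.
Achievable: one at 7 and the other 7 totalling 279, which fits since 7 × 7 ≤ 279 ≤ 7 × 98.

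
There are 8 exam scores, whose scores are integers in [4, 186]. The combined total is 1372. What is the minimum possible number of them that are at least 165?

3

If only k of them are at least 165, the other 8 − k are at most 164, so the total is at most k·186 + (8 − k)·164.
This must reach 1372, so k·186 + (8 − k)·164 ≥ 1372, giving k ≥ 3.
Exactly 3 works: 3 values at 186 and 5 at 164 total 1378; lower one of the high values by 6 (still ≥ 165) to hit 1372.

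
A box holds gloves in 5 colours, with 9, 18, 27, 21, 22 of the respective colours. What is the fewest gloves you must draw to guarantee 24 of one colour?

94

In the worst case you take as many as possible of each colour without reaching 24: 9 + 18 + 23 + 21 + 22 = 93.
The next one must give 24 of some colour, so 93 + 1 = 94.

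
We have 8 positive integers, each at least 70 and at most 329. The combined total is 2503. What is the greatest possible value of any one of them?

329

Maximizing one value means minimizing the remaining 7.
The other 7 contribute at least 7 × 70 = 490, leaving at most 2503 − 490 = 2013.
But each integer is capped at 329, so the maximum is 329.
Achievable: one at 329 and the other 7 totalling 2174, which fits since 7 × 70 ≤ 2174 ≤ 7 × 329.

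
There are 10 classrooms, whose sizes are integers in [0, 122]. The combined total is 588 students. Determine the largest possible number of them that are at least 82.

If k of the values are ≥ 82, the total is ≥ 82k + 0(10 − k).
Setting 82k + 0(10 − k) ≤ 588 gives 82k ≤ 588, so k ≤ 7.
k = 7 is achieved by 7 values at 82 and 3 at 0, total 574; add 14 to one value (staying below 82) to reach 588.

7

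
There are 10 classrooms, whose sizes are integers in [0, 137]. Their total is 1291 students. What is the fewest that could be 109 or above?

8

Each value short of 109 is at most 108, costing at least 137 − 108 = 29 against the maximum total of 1370.
We can afford to lose at most 1370 − 1291 = 79, so at most ⌊79/29⌋ = 2 fall short, and at least 8 are ≥ 109.
Exactly 8 works: 8 values at 137 and 2 at 108 total 1312; lower one of the high values by 21 (still ≥ 109) to hit 1291.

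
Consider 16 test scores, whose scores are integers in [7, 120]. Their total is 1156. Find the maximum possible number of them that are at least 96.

Suppose k of them are at least 96. Those contribute at least 96 each and the other 16 − k at least 7 each.
So the total is at least 96k + 7(16 − k) = 112 + 89k. This must be ≤ 1156, giving k ≤ 11.
k = 11 is achieved by 11 values at 96 and 5 at 7, total 1091; add 65 to one value (staying below 96) to reach 1156.

11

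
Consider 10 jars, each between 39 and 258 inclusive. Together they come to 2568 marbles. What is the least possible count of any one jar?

Minimizing one value means maximizing the remaining 9.
The other 9 contribute at most 9 × 258 = 2322, leaving at least 2568 − 2322 = 246.
Since 246 ≥ 39, this is achievable: one at 246 and 9 at 258.

246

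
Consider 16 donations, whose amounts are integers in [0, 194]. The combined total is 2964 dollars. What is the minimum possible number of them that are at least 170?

11

Suppose at most 16 − j of them reach 170; then j values are ≤ 169 and the rest ≤ 194.
The total is then ≤ 169·j + 194·(16 − j) = 3104 − 25j. For this to be ≥ 2964 we need j ≤ 5, so at least 16 − 5 = 11 must reach 170.
Exactly 11 works: 11 values at 194 and 5 at 169 total 2979; lower one of the high values by 15 (still ≥ 170) to hit 2964.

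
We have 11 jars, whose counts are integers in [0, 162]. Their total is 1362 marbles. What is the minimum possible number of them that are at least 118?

2

Suppose at most 11 − j of them reach 118; then j values are ≤ 117 and the rest ≤ 162.
The total is then ≤ 117·j + 162·(11 − j) = 1782 − 45j. For this to be ≥ 1362 we need j ≤ 9, so at least 11 − 9 = 2 must reach 118.
Exactly 2 works: 2 values at 162 and 9 at 117 total 1377; lower one of the high values by 15 (still ≥ 118) to hit 1362.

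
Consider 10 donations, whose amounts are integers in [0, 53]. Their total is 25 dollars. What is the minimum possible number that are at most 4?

5

If only k of them are at most 4, the other 10 − k are at least 5, so the total is at least (10 − k)·5 + k·0.
This is ≤ 25, so (10 − k)·5 + 0k ≤ 25, which gives k ≥ 5.
Exactly 5 works: 5 values at 0 and 5 at 5 total 25.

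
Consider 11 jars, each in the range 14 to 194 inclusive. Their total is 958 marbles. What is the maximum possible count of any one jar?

194

To make one jar as large as possible, make the other 10 as small as possible.
The other 10 contribute at least 10 × 14 = 140, leaving at most 958 − 140 = 818.
But each jar is capped at 194, so the maximum is 194.
Achievable: one at 194 and the other 10 totalling 764, which fits since 10 × 14 ≤ 764 ≤ 10 × 194.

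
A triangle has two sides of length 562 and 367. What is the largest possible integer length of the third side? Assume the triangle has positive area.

928

The third side must be less than 562 + 367 = 929.
The largest integer below 929 is 928.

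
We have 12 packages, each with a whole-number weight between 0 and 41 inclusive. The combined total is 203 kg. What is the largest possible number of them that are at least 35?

If k of the values are ≥ 35, the total is ≥ 35k + 0(12 − k).
Setting 35k + 0(12 − k) ≤ 203 gives 35k ≤ 203, so k ≤ 5.
k = 5 is achieved by 5 values at 35 and 7 at 0, total 175; add 28 to one value (staying below 35) to reach 203.

5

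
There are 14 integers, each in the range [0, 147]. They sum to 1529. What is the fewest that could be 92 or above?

If only k of them are at least 92, the other 14 − k are at most 91, so the total is at most k·147 + (14 − k)·91.
This must reach 1529, so k·147 + (14 − k)·91 ≥ 1529, giving k ≥ 5.
Exactly 5 works: 5 values at 147 and 9 at 91 total 1554; lower one of the high values by 25 (still ≥ 92) to hit 1529.

5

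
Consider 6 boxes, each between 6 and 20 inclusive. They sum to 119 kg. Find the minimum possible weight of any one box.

19

Minimizing one value means maximizing the remaining 5.
The other 5 contribute at most 5 × 20 = 100, leaving at least 119 − 100 = 19.
Since 19 ≥ 6, this is achievable: one at 19 and 5 at 20.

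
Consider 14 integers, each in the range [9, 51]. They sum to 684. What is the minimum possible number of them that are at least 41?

If only k of them are at least 41, the other 14 − k are at most 40, so the total is at most k·51 + (14 − k)·40.
This must reach 684, so k·51 + (14 − k)·40 ≥ 684, giving k ≥ 12.
Exactly 12 works: 12 values at 51 and 2 at 40 total 692; lower one of the high values by 8 (still ≥ 41) to hit 684.

12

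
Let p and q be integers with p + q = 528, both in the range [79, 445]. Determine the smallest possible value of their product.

36935

For a fixed sum, pq is smallest when p and q are as far apart as possible.
The extreme feasible split is p = 83, q = 445, giving pq = 36935.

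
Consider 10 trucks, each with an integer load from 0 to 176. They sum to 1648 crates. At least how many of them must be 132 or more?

Suppose at most 10 − j of them reach 132; then j values are ≤ 131 and the rest ≤ 176.
The total is then ≤ 131·j + 176·(10 − j) = 1760 − 45j. For this to be ≥ 1648 we need j ≤ 2, so at least 10 − 2 = 8 must reach 132.
Exactly 8 works: 8 values at 176 and 2 at 131 total 1670; lower one of the high values by 22 (still ≥ 132) to hit 1648.

8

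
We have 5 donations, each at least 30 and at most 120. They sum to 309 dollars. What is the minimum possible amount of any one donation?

To make one donation as small as possible, make the other 4 as large as possible.
The other 4 can take up 4 × 120 = 480 ≥ 309 − 30, so one donation can sit at its floor of 30.
Achievable: one at 30 and the other 4 totalling 279, which fits since 4 × 30 ≤ 279 ≤ 4 × 120.

30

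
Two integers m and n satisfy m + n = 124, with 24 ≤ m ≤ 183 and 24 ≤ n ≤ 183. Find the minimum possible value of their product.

Since m + n is fixed, pushing one of them to its bound minimizes the product.
At the endpoint m = 24, n = 124 − 24 = 100, so mn = 24 × 100 = 2400.

2400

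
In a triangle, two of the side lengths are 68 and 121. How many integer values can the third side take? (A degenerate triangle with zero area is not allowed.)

The triangle inequality gives |68 − 121| < c < 68 + 121, i.e. 53 < c < 189.
So c can be any integer from 54 to 188: 135 values.

135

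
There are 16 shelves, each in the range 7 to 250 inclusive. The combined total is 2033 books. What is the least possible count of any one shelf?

Minimizing one value means maximizing the remaining 15.
The other 15 can take up 15 × 250 = 3750 ≥ 2033 − 7, so one shelf can sit at its floor of 7.
Achievable: one at 7 and the other 15 totalling 2026, which fits since 15 × 7 ≤ 2026 ≤ 15 × 250.

7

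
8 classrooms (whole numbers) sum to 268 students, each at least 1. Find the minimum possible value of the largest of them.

34

If every one of the 8 were at most 33, the total would be at most 8 × 33 = 264 < 268.
Equality holds with 4 values of 34 and 4 values of 33.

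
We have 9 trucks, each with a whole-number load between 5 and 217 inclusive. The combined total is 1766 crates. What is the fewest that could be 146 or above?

Suppose at most 9 − j of them reach 146; then j values are ≤ 145 and the rest ≤ 217.
The total is then ≤ 145·j + 217·(9 − j) = 1953 − 72j. For this to be ≥ 1766 we need j ≤ 2, so at least 9 − 2 = 7 must reach 146.
Exactly 7 works: 7 values at 217 and 2 at 145 total 1809; lower one of the high values by 43 (still ≥ 146) to hit 1766.

7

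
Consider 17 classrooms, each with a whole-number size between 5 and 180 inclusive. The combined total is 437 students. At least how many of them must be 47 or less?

If only k of them are at most 47, the other 17 − k are at least 48, so the total is at least (17 − k)·48 + k·5.
This is ≤ 437, so (17 − k)·48 + 5k ≤ 437, which gives k ≥ 9.
Exactly 9 works: 9 values at 5 and 8 at 48 total 429; raise one of the low values by 8 (still ≤ 47) to hit 437.

9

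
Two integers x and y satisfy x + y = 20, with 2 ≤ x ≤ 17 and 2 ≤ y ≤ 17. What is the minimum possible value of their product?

xy = x(20 − x) is concave in x, so over [3, 17] it is minimized at an endpoint.
The extreme feasible split is x = 3, y = 17, giving xy = 51.

51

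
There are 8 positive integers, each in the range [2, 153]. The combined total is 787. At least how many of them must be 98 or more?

1

Suppose at most 8 − j of them reach 98; then j values are ≤ 97 and the rest ≤ 153.
The total is then ≤ 97·j + 153·(8 − j) = 1224 − 56j. For this to be ≥ 787 we need j ≤ 7, so at least 8 − 7 = 1 must reach 98.
Exactly 1 works: 1 value at 153 and 7 at 97 total 832; lower one of the high values by 45 (still ≥ 98) to hit 787.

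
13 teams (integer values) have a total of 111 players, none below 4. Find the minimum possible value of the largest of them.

9

The 13 values sum to 111, so their maximum is at least ⌈111/13⌉ = 9.
Taking 6 copies of 8 and 7 copies of 9 gives exactly 111, so 9 is attained.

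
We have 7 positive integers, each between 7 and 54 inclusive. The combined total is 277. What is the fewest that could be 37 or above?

2

If only k of them are at least 37, the other 7 − k are at most 36, so the total is at most k·54 + (7 − k)·36.
This must reach 277, so k·54 + (7 − k)·36 ≥ 277, giving k ≥ 2.
Exactly 2 works: 2 values at 54 and 5 at 36 total 288; lower one of the high values by 11 (still ≥ 37) to hit 277.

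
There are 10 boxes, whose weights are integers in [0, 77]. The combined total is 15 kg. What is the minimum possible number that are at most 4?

If only k of them are at most 4, the other 10 − k are at least 5, so the total is at least (10 − k)·5 + k·0.
This is ≤ 15, so (10 − k)·5 + 0k ≤ 15, which gives k ≥ 7.
Exactly 7 works: 7 values at 0 and 3 at 5 total 15.

7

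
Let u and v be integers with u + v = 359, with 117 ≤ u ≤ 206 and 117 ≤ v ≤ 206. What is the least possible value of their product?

31518

Since u + v is fixed, pushing one of them to its bound minimizes the product.
The extreme feasible split is u = 153, v = 206, giving uv = 31518.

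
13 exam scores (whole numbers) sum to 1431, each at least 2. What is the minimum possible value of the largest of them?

The 13 values sum to 1431, so their maximum is at least ⌈1431/13⌉ = 111.
Achievable: 1 of them at 111 and 12 at 110 total 1431.

111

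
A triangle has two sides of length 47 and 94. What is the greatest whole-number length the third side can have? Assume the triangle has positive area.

The third side must be less than 47 + 94 = 141.
The largest integer below 141 is 140.

140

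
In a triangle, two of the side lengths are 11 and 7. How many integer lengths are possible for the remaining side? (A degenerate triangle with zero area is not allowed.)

13

The triangle inequality gives |11 − 7| < c < 11 + 7, i.e. 4 < c < 18.
So c can be any integer from 5 to 17: 13 values.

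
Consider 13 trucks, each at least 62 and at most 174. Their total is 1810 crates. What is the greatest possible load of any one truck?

174

Maximizing one value means minimizing the remaining 12.
The other 12 contribute at least 12 × 62 = 744, leaving at most 1810 − 744 = 1066.
But each truck is capped at 174, so the maximum is 174.
Achievable: one at 174 and the other 12 totalling 1636, which fits since 12 × 62 ≤ 1636 ≤ 12 × 174.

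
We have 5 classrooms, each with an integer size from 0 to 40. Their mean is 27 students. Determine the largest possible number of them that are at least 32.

The total is 5 × 27 = 135.
Suppose k of them are at least 32. Those contribute at least 32 each and the other 5 − k at least 0 each.
So the total is at least 32k + 0(5 − k) = 0 + 32k. This must be ≤ 135, giving k ≤ 4.
k = 4 is achieved by 4 values at 32 and 1 at 0, total 128; add 7 to one value (staying below 32) to reach 135.

4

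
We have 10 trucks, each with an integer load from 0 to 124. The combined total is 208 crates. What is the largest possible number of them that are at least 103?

2

With k values at 103 or above and the rest at least 0, the sum is at least 0 + 103k.
Since the sum is 208, we need 103k ≤ 208, i.e. k ≤ 2.
k = 2 is achieved by 2 values at 103 and 8 at 0, total 206; add 2 to one value (staying below 103) to reach 208.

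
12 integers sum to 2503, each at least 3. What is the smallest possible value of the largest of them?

209

Some value must be at least ⌈2503/12⌉ = 209, since 12 × 208 = 2496 < 2503.
Taking 5 copies of 208 and 7 copies of 209 gives exactly 2503, so 209 is attained.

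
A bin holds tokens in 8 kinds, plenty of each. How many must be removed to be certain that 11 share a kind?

81

You could draw 10 of every kind without reaching 11 of any — 80 in all.
One more forces 11 of some kind, so 80 + 1 = 81.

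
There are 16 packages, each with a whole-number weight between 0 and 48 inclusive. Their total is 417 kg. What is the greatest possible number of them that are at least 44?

With k values at 44 or above and the rest at least 0, the sum is at least 0 + 44k.
Since the sum is 417, we need 44k ≤ 417, i.e. k ≤ 9.
k = 9 is achieved by 9 values at 44 and 7 at 0, total 396; add 21 to one value (staying below 44) to reach 417.

9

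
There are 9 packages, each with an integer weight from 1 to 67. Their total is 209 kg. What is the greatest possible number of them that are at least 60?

If k of the values are ≥ 60, the total is ≥ 60k + 1(9 − k).
Setting 60k + 1(9 − k) ≤ 209 gives 59k ≤ 200, so k ≤ 3.
k = 3 is achieved by 3 values at 60 and 6 at 1, total 186; add 23 to one value (staying below 60) to reach 209.

3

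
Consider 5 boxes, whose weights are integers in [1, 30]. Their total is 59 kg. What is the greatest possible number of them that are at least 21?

2

With k values at 21 or above and the rest at least 1, the sum is at least 5 + 20k.
Since the sum is 59, we need 20k ≤ 54, i.e. k ≤ 2.
k = 2 is achieved by 2 values at 21 and 3 at 1, total 45; add 14 to one value (staying below 21) to reach 59.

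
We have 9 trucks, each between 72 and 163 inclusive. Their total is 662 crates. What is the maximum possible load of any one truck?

Maximizing one value means minimizing the remaining 8.
The other 8 contribute at least 8 × 72 = 576, leaving at most 662 − 576 = 86.
Since 86 ≤ 163, this is achievable: one at 86 and 8 at 72.

86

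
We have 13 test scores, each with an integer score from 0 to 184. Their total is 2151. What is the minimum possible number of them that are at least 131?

Each value short of 131 is at most 130, costing at least 184 − 130 = 54 against the maximum total of 2392.
We can afford to lose at most 2392 − 2151 = 241, so at most ⌊241/54⌋ = 4 fall short, and at least 9 are ≥ 131.
Exactly 9 works: 9 values at 184 and 4 at 130 total 2176; lower one of the high values by 25 (still ≥ 131) to hit 2151.

9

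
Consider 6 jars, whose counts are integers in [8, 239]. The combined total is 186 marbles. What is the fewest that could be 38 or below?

2

Let j be the number exceeding 38. Then the total is ≥ 39·j + 8·(6 − j) = 48 + 31j.
So 31j ≤ 138 and j ≤ 4; hence at least 6 − 4 = 2 are ≤ 38.
Exactly 2 works: 2 values at 8 and 4 at 39 total 172; raise one of the low values by 14 (still ≤ 38) to hit 186.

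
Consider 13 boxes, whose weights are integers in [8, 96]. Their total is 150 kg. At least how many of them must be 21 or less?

10

Each value above 21 is at least 22, contributing at least 22 − 8 = 14 above the floor 8.
The sum exceeds the floor total 104 by 46, so at most ⌊46/14⌋ = 3 exceed 21, and at least 10 are ≤ 21.
Exactly 10 works: 10 values at 8 and 3 at 22 total 146; raise one of the low values by 4 (still ≤ 21) to hit 150.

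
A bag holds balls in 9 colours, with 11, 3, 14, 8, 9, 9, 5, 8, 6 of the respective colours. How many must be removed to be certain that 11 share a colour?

In the worst case you take as many as possible of each colour without reaching 11: 10 + 3 + 10 + 8 + 9 + 9 + 5 + 8 + 6 = 68.
The next one must give 11 of some colour, so 68 + 1 = 69.

69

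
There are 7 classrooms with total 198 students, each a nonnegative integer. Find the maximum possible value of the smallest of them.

28

If every one of the 7 were at least 29, the total would be at least 7 × 29 = 203 > 198.
Equality holds with 5 values of 28 and 2 values of 29.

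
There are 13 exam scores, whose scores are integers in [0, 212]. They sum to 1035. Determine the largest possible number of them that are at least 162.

6

Suppose k of them are at least 162. Those contribute at least 162 each and the other 13 − k at least 0 each.
So the total is at least 162k + 0(13 − k) = 0 + 162k. This must be ≤ 1035, giving k ≤ 6.
k = 6 is achieved by 6 values at 162 and 7 at 0, total 972; add 63 to one value (staying below 162) to reach 1035.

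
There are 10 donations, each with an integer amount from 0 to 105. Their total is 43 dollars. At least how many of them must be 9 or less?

Each value above 9 is at least 10, contributing at least 10 − 0 = 10 above the floor 0.
The sum exceeds the floor total 0 by 43, so at most ⌊43/10⌋ = 4 exceed 9, and at least 6 are ≤ 9.
Exactly 6 works: 6 values at 0 and 4 at 10 total 40; raise one of the low values by 3 (still ≤ 9) to hit 43.

6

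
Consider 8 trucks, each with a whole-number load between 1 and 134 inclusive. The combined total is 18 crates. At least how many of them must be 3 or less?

If only k of them are at most 3, the other 8 − k are at least 4, so the total is at least (8 − k)·4 + k·1.
This is ≤ 18, so (8 − k)·4 + 1k ≤ 18, which gives k ≥ 5.
Exactly 5 works: 5 values at 1 and 3 at 4 total 17; raise one of the low values by 1 (still ≤ 3) to hit 18.

5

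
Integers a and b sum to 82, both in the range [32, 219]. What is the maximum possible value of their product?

ab = a(82 − a) is maximized when a is as near 82/2 as the bounds allow.
Taking a = 41 and b = 41 (both in [32, 219]) gives ab = 1681.

1681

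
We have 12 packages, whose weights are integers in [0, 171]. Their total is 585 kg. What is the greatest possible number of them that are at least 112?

If k of the values are ≥ 112, the total is ≥ 112k + 0(12 − k).
Setting 112k + 0(12 − k) ≤ 585 gives 112k ≤ 585, so k ≤ 5.
k = 5 is achieved by 5 values at 112 and 7 at 0, total 560; add 25 to one value (staying below 112) to reach 585.

5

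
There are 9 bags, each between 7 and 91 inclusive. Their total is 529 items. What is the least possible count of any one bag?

7

Minimizing one value means maximizing the remaining 8.
The other 8 can take up 8 × 91 = 728 ≥ 529 − 7, so one bag can sit at its floor of 7.
Achievable: one at 7 and the other 8 totalling 522, which fits since 8 × 7 ≤ 522 ≤ 8 × 91.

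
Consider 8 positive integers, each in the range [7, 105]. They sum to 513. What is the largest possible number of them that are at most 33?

4

Each value at 33 or below falls at least 105 − 33 = 72 short of the ceiling 105.
The ceiling total is 8 × 105 = 840, and we need 513, so at most ⌊(840 − 513)/72⌋ = 4 can be that low.
k = 4 is achieved by 4 values at 33 and 4 at 105, total 552; lower one of the 105's by 39 (still > 33) to reach 513.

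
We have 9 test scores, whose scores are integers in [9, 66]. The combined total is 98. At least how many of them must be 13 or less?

If only k of them are at most 13, the other 9 − k are at least 14, so the total is at least (9 − k)·14 + k·9.
This is ≤ 98, so (9 − k)·14 + 9k ≤ 98, which gives k ≥ 6.
Exactly 6 works: 6 values at 9 and 3 at 14 total 96; raise one of the low values by 2 (still ≤ 13) to hit 98.

6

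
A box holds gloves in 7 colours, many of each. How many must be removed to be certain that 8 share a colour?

50

You could draw 7 of every colour without reaching 8 of any — 49 in all.
One more forces 8 of some colour, so 49 + 1 = 50.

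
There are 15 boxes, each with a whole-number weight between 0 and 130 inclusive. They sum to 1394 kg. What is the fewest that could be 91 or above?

2

Suppose at most 15 − j of them reach 91; then j values are ≤ 90 and the rest ≤ 130.
The total is then ≤ 90·j + 130·(15 − j) = 1950 − 40j. For this to be ≥ 1394 we need j ≤ 13, so at least 15 − 13 = 2 must reach 91.
Exactly 2 works: 2 values at 130 and 13 at 90 total 1430; lower one of the high values by 36 (still ≥ 91) to hit 1394.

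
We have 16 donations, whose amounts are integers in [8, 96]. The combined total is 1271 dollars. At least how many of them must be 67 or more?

Suppose at most 16 − j of them reach 67; then j values are ≤ 66 and the rest ≤ 96.
The total is then ≤ 66·j + 96·(16 − j) = 1536 − 30j. For this to be ≥ 1271 we need j ≤ 8, so at least 16 − 8 = 8 must reach 67.
Exactly 8 works: 8 values at 96 and 8 at 66 total 1296; lower one of the high values by 25 (still ≥ 67) to hit 1271.

8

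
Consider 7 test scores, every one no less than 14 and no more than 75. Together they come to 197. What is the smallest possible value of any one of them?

14

To make one score as small as possible, make the other 6 as large as possible.
The other 6 can take up 6 × 75 = 450 ≥ 197 − 14, so one score can sit at its floor of 14.
Achievable: one at 14 and the other 6 totalling 183, which fits since 6 × 14 ≤ 183 ≤ 6 × 75.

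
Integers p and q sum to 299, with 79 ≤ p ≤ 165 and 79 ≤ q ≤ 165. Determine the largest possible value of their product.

22350

With p + q fixed, pq peaks when the two are closest together.
Taking p = 149 and q = 150 (both in [79, 165]) gives pq = 22350.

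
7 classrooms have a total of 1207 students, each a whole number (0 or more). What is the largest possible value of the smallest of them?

172

The 7 values sum to 1207, so their minimum is at most ⌊1207/7⌋ = 172.
Achievable: 4 of them at 172 and 3 at 173 total 1207.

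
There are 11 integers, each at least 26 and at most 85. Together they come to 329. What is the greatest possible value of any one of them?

69

Maximizing one value means minimizing the remaining 10.
The other 10 contribute at least 10 × 26 = 260, leaving at most 329 − 260 = 69.
Since 69 ≤ 85, this is achievable: one at 69 and 10 at 26.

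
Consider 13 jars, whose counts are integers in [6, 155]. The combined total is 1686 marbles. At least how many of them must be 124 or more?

If only k of them are at least 124, the other 13 − k are at most 123, so the total is at most k·155 + (13 − k)·123.
This must reach 1686, so k·155 + (13 − k)·123 ≥ 1686, giving k ≥ 3.
Exactly 3 works: 3 values at 155 and 10 at 123 total 1695; lower one of the high values by 9 (still ≥ 124) to hit 1686.

3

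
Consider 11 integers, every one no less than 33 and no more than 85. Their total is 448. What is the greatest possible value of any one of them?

85

To make one integer as large as possible, make the other 10 as small as possible.
The other 10 contribute at least 10 × 33 = 330, leaving at most 448 − 330 = 118.
But each integer is capped at 85, so the maximum is 85.
Achievable: one at 85 and the other 10 totalling 363, which fits since 10 × 33 ≤ 363 ≤ 10 × 85.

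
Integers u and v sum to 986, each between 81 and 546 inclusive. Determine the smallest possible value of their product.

240240

Since u + v is fixed, pushing one of them to its bound minimizes the product.
At the endpoint u = 440, v = 986 − 440 = 546, so uv = 440 × 546 = 240240.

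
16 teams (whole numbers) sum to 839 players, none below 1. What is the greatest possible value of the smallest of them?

The 16 values sum to 839, so their minimum is at most ⌊839/16⌋ = 52.
Achievable: 9 of them at 52 and 7 at 53 total 839.

52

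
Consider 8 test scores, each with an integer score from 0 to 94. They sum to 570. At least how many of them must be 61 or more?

3

Suppose at most 8 − j of them reach 61; then j values are ≤ 60 and the rest ≤ 94.
The total is then ≤ 60·j + 94·(8 − j) = 752 − 34j. For this to be ≥ 570 we need j ≤ 5, so at least 8 − 5 = 3 must reach 61.
Exactly 3 works: 3 values at 94 and 5 at 60 total 582; lower one of the high values by 12 (still ≥ 61) to hit 570.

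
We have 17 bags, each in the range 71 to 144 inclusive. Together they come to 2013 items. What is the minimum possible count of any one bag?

71

Minimizing one value means maximizing the remaining 16.
The other 16 can take up 16 × 144 = 2304 ≥ 2013 − 71, so one bag can sit at its floor of 71.
Achievable: one at 71 and the other 16 totalling 1942, which fits since 16 × 71 ≤ 1942 ≤ 16 × 144.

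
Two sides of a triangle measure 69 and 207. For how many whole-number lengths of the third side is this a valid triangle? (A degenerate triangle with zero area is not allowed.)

The triangle inequality gives |69 − 207| < c < 69 + 207, i.e. 138 < c < 276.
So c can be any integer from 139 to 275: 137 values.

137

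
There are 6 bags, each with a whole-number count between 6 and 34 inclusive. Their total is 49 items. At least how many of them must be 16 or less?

Let j be the number exceeding 16. Then the total is ≥ 17·j + 6·(6 − j) = 36 + 11j.
So 11j ≤ 13 and j ≤ 1; hence at least 6 − 1 = 5 are ≤ 16.
Exactly 5 works: 5 values at 6 and 1 at 17 total 47; raise one of the low values by 2 (still ≤ 16) to hit 49.

5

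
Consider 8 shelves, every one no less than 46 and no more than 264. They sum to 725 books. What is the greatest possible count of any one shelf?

264

Maximizing one value means minimizing the remaining 7.
The other 7 contribute at least 7 × 46 = 322, leaving at most 725 − 322 = 403.
But each shelf is capped at 264, so the maximum is 264.
Achievable: one at 264 and the other 7 totalling 461, which fits since 7 × 46 ≤ 461 ≤ 7 × 264.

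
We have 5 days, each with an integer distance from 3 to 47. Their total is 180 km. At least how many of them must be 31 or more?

If only k of them are at least 31, the other 5 − k are at most 30, so the total is at most k·47 + (5 − k)·30.
This must reach 180, so k·47 + (5 − k)·30 ≥ 180, giving k ≥ 2.
Exactly 2 works: 2 values at 47 and 3 at 30 total 184; lower one of the high values by 4 (still ≥ 31) to hit 180.

2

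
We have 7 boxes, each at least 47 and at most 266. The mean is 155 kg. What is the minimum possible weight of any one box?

47

To make one box as small as possible, make the other 6 as large as possible.
The total is 7 × 155 = 1085.
The other 6 can take up 6 × 266 = 1596 ≥ 1085 − 47, so one box can sit at its floor of 47.
Achievable: one at 47 and the other 6 totalling 1038, which fits since 6 × 47 ≤ 1038 ≤ 6 × 266.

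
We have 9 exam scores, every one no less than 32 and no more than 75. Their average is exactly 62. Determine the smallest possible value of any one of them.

Minimizing one value means maximizing the remaining 8.
The total is 9 × 62 = 558.
The other 8 can take up 8 × 75 = 600 ≥ 558 − 32, so one score can sit at its floor of 32.
Achievable: one at 32 and the other 8 totalling 526, which fits since 8 × 32 ≤ 526 ≤ 8 × 75.

32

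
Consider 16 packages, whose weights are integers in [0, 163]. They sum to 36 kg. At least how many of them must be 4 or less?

9

If only k of them are at most 4, the other 16 − k are at least 5, so the total is at least (16 − k)·5 + k·0.
This is ≤ 36, so (16 − k)·5 + 0k ≤ 36, which gives k ≥ 9.
Exactly 9 works: 9 values at 0 and 7 at 5 total 35; raise one of the low values by 1 (still ≤ 4) to hit 36.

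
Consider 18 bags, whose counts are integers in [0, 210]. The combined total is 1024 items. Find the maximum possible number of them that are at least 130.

If k of the values are ≥ 130, the total is ≥ 130k + 0(18 − k).
Setting 130k + 0(18 − k) ≤ 1024 gives 130k ≤ 1024, so k ≤ 7.
k = 7 is achieved by 7 values at 130 and 11 at 0, total 910; add 114 to one value (staying below 130) to reach 1024.

7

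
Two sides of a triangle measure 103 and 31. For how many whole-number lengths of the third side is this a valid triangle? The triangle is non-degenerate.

The triangle inequality gives |103 − 31| < c < 103 + 31, i.e. 72 < c < 134.
So c can be any integer from 73 to 133: 61 values.

61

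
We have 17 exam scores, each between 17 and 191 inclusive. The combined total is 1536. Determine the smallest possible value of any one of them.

17

To make one score as small as possible, make the other 16 as large as possible.
The other 16 can take up 16 × 191 = 3056 ≥ 1536 − 17, so one score can sit at its floor of 17.
Achievable: one at 17 and the other 16 totalling 1519, which fits since 16 × 17 ≤ 1519 ≤ 16 × 191.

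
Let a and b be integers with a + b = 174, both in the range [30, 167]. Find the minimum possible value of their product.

4320

For a fixed sum, ab is smallest when a and b are as far apart as possible.
At the endpoint a = 30, b = 174 − 30 = 144, so ab = 30 × 144 = 4320.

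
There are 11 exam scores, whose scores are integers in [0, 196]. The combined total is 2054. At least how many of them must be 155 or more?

Suppose at most 11 − j of them reach 155; then j values are ≤ 154 and the rest ≤ 196.
The total is then ≤ 154·j + 196·(11 − j) = 2156 − 42j. For this to be ≥ 2054 we need j ≤ 2, so at least 11 − 2 = 9 must reach 155.
Exactly 9 works: 9 values at 196 and 2 at 154 total 2072; lower one of the high values by 18 (still ≥ 155) to hit 2054.

9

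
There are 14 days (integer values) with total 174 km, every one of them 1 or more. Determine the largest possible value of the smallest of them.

12

The average is 174/14 < 13, so some value is ≤ 12.
Achievable: 8 of them at 12 and 6 at 13 total 174.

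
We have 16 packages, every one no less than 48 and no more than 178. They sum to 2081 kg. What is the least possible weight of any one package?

48

Minimizing one value means maximizing the remaining 15.
The other 15 can take up 15 × 178 = 2670 ≥ 2081 − 48, so one package can sit at its floor of 48.
Achievable: one at 48 and the other 15 totalling 2033, which fits since 15 × 48 ≤ 2033 ≤ 15 × 178.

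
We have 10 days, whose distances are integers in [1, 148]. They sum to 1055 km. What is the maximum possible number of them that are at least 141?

Suppose k of them are at least 141. Those contribute at least 141 each and the other 10 − k at least 1 each.
So the total is at least 141k + 1(10 − k) = 10 + 140k. This must be ≤ 1055, giving k ≤ 7.
k = 7 is achieved by 7 values at 141 and 3 at 1, total 990; add 65 to one value (staying below 141) to reach 1055.

7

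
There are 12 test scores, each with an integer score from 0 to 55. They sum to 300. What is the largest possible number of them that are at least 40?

If k of the values are ≥ 40, the total is ≥ 40k + 0(12 − k).
Setting 40k + 0(12 − k) ≤ 300 gives 40k ≤ 300, so k ≤ 7.
k = 7 is achieved by 7 values at 40 and 5 at 0, total 280; add 20 to one value (staying below 40) to reach 300.

7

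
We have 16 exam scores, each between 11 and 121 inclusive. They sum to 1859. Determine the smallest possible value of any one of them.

44

Minimizing one value means maximizing the remaining 15.
The other 15 contribute at most 15 × 121 = 1815, leaving at least 1859 − 1815 = 44.
Since 44 ≥ 11, this is achievable: one at 44 and 15 at 121.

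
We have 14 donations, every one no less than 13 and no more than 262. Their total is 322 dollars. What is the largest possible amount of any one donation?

To make one donation as large as possible, make the other 13 as small as possible.
The other 13 contribute at least 13 × 13 = 169, leaving at most 322 − 169 = 153.
Since 153 ≤ 262, this is achievable: one at 153 and 13 at 13.

153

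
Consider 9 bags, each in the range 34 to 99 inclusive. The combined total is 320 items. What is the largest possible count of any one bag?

To make one bag as large as possible, make the other 8 as small as possible.
The other 8 contribute at least 8 × 34 = 272, leaving at most 320 − 272 = 48.
Since 48 ≤ 99, this is achievable: one at 48 and 8 at 34.

48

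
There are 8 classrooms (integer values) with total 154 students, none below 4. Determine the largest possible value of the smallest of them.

19

The 8 values sum to 154, so their minimum is at most ⌊154/8⌋ = 19.
Equality holds with 6 values of 19 and 2 values of 20.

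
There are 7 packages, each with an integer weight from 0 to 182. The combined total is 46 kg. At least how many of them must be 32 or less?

6

If only k of them are at most 32, the other 7 − k are at least 33, so the total is at least (7 − k)·33 + k·0.
This is ≤ 46, so (7 − k)·33 + 0k ≤ 46, which gives k ≥ 6.
Exactly 6 works: 6 values at 0 and 1 at 33 total 33; raise one of the low values by 13 (still ≤ 32) to hit 46.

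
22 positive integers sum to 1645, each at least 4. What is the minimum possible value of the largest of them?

75

The 22 values sum to 1645, so their maximum is at least ⌈1645/22⌉ = 75.
Taking 5 copies of 74 and 17 copies of 75 gives exactly 1645, so 75 is attained.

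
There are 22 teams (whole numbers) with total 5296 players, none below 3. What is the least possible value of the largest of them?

If every one of the 22 were at most 240, the total would be at most 22 × 240 = 5280 < 5296.
Achievable: 16 of them at 241 and 6 at 240 total 5296.

241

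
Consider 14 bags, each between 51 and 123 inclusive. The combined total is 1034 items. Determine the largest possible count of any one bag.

123

To make one bag as large as possible, make the other 13 as small as possible.
The other 13 contribute at least 13 × 51 = 663, leaving at most 1034 − 663 = 371.
But each bag is capped at 123, so the maximum is 123.
Achievable: one at 123 and the other 13 totalling 911, which fits since 13 × 51 ≤ 911 ≤ 13 × 123.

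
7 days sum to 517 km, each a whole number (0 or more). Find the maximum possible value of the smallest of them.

73

The 7 values sum to 517, so their minimum is at most ⌊517/7⌋ = 73.
Achievable: 1 of them at 73 and 6 at 74 total 517.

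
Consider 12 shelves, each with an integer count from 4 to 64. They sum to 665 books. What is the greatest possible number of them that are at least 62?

10

If k of the values are ≥ 62, the total is ≥ 62k + 4(12 − k).
Setting 62k + 4(12 − k) ≤ 665 gives 58k ≤ 617, so k ≤ 10.
k = 10 is achieved by 10 values at 62 and 2 at 4, total 628; add 37 to one value (staying below 62) to reach 665.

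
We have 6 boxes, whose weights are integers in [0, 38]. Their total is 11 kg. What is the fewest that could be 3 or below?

4

Let j be the number exceeding 3. Then the total is ≥ 4·j + 0·(6 − j) = 0 + 4j.
So 4j ≤ 11 and j ≤ 2; hence at least 6 − 2 = 4 are ≤ 3.
Exactly 4 works: 4 values at 0 and 2 at 4 total 8; raise one of the low values by 3 (still ≤ 3) to hit 11.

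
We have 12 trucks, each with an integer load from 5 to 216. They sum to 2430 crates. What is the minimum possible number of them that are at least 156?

Suppose at most 12 − j of them reach 156; then j values are ≤ 155 and the rest ≤ 216.
The total is then ≤ 155·j + 216·(12 − j) = 2592 − 61j. For this to be ≥ 2430 we need j ≤ 2, so at least 12 − 2 = 10 must reach 156.
Exactly 10 works: 10 values at 216 and 2 at 155 total 2470; lower one of the high values by 40 (still ≥ 156) to hit 2430.

10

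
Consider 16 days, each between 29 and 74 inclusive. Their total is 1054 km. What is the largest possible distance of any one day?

74

Maximizing one value means minimizing the remaining 15.
The other 15 contribute at least 15 × 29 = 435, leaving at most 1054 − 435 = 619.
But each day is capped at 74, so the maximum is 74.
Achievable: one at 74 and the other 15 totalling 980, which fits since 15 × 29 ≤ 980 ≤ 15 × 74.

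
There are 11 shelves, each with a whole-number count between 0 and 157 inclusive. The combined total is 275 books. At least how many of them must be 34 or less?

Let j be the number exceeding 34. Then the total is ≥ 35·j + 0·(11 − j) = 0 + 35j.
So 35j ≤ 275 and j ≤ 7; hence at least 11 − 7 = 4 are ≤ 34.
Exactly 4 works: 4 values at 0 and 7 at 35 total 245; raise one of the low values by 30 (still ≤ 34) to hit 275.

4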